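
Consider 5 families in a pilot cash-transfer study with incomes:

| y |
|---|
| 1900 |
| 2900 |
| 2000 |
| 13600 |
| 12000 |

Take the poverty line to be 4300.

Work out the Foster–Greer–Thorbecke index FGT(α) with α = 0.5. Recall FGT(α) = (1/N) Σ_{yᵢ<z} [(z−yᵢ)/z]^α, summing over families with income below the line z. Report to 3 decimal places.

Poor units: 1900, 2000, 2900 (q = 3 of N = 5).
Shortfall ratios: (4300−1900)/4300 = 0.5581; (4300−2000)/4300 = 0.5349; (4300−2900)/4300 = 0.3256.
Raised to α = 0.5: 0.74709; 0.73136; 0.57060.
Sum = 2.049042; FGT(0.5) = 2.049042 / 5 = 0.410.

0.410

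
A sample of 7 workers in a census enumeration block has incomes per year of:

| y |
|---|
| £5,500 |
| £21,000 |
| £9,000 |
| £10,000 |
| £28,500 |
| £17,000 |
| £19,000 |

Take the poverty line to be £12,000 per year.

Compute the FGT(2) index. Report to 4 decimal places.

0.0548

Incomes under z: £5,500, £9,000, £10,000 (q = 3 of N = 7).
Shortfall ratios: (12000−5500)/12000 = 0.5417; (12000−9000)/12000 = 0.2500; (12000−10000)/12000 = 0.1667.
Squared: 0.2934; 0.0625; 0.0278.
Sum = 0.383681; P₂ = 0.383681 / 7 = 0.0548.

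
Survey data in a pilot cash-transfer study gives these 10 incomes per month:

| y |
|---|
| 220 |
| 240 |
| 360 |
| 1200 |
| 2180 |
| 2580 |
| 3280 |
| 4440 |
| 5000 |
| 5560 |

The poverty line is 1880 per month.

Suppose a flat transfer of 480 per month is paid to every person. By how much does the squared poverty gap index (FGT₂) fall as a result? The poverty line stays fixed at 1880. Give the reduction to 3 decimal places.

Before: below the line — 220, 240, 360, 1200; squared poverty gap index (FGT₂) = 0.23251.
After the 480 transfer: below the line — 700, 720, 840, 1680; squared poverty gap index (FGT₂) = 0.10920.
Reduction = 0.23251 − 0.10920 = 0.123.

0.123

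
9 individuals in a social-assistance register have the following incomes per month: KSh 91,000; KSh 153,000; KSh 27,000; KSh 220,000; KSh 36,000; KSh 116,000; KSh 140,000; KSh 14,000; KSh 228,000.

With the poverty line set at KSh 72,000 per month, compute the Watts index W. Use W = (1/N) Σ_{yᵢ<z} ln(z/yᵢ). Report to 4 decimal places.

0.3680

Below z: KSh 14,000, KSh 27,000, KSh 36,000 (q = 3 of N = 9).
Log shortfalls: ln(72000/14000) = 1.6376; ln(72000/27000) = 0.9808; ln(72000/36000) = 0.6931.
W = 3.311585 / 9 = 0.3680.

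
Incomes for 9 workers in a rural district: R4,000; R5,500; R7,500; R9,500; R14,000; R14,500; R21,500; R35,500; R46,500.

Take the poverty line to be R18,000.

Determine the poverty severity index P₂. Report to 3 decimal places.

Below z: R4,000, R5,500, R7,500, R9,500, R14,000, R14,500 (q = 6 of N = 9).
Gap ratios (z−y)/z: (18000−4000)/18000 = 0.7778; (18000−5500)/18000 = 0.6944; (18000−7500)/18000 = 0.5833; (18000−9500)/18000 = 0.4722; (18000−14000)/18000 = 0.2222; (18000−14500)/18000 = 0.1944.
Squared: 0.6049; 0.4823; 0.3403; 0.2230; 0.0494; 0.0378.
Sum = 1.737654; P₂ = 1.737654 / 9 = 0.193.

0.193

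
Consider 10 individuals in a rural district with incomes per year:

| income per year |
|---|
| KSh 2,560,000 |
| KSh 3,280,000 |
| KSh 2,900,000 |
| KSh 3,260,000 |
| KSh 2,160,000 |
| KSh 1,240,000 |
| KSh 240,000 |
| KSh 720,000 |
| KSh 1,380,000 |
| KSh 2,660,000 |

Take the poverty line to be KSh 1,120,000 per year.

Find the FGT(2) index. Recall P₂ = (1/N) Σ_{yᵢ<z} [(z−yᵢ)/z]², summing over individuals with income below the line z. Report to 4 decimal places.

0.0745

Incomes under z: KSh 240,000, KSh 720,000 (q = 2 of N = 10).
Normalized shortfalls: (1120000−240000)/1120000 = 0.7857; (1120000−720000)/1120000 = 0.3571.
Squared: 0.6173; 0.1276.
Sum = 0.744898; P₂ = 0.744898 / 10 = 0.0745.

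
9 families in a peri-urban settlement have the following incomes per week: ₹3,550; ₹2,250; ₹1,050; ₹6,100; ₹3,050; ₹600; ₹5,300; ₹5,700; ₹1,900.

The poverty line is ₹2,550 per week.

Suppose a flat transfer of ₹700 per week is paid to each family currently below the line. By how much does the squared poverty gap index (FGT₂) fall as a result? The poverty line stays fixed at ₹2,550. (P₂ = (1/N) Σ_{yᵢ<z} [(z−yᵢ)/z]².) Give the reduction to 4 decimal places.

0.0745

Before: below the line — ₹600, ₹1,050, ₹1,900, ₹2,250; squared poverty gap index (FGT₂) = 0.112179.
After the ₹700 transfer: below the line — ₹1,300, ₹1,750; squared poverty gap index (FGT₂) = 0.037635.
Reduction = 0.112179 − 0.037635 = 0.0745.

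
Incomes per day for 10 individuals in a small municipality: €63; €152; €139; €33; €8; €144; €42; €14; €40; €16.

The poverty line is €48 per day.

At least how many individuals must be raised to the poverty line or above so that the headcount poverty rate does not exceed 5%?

Currently q = 6 of N = 10 are below the line (H = 0.600).
A headcount ratio of at most 5% allows at most ⌊0.05 × 10⌋ = 0 poor individuals.
So at least 6 − 0 = 6 must be lifted.

6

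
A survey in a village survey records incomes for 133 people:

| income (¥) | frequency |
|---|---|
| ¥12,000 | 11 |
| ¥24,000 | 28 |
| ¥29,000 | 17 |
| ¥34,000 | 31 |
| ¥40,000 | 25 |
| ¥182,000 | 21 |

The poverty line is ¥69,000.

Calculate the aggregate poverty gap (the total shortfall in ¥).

¥4,377,000

Below the line: 11×¥12,000, 28×¥24,000, 17×¥29,000, 31×¥34,000, 25×¥40,000 (q = 112 of N = 133).
Individual gaps: 11×(69000−12000) = 627000; 28×(69000−24000) = 1260000; 17×(69000−29000) = 680000; 31×(69000−34000) = 1085000; 25×(69000−40000) = 725000.
Aggregate gap = ¥4,377,000.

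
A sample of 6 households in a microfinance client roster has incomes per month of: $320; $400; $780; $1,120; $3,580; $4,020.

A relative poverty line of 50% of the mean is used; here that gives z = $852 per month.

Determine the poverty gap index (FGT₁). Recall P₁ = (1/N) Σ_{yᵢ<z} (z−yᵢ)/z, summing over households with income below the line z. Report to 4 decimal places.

Below the line: $320, $400, $780 (q = 3 of N = 6).
Normalized shortfalls: (852−320)/852 = 0.6244; (852−400)/852 = 0.5305; (852−780)/852 = 0.0845.
Sum of shortfalls = 1.239437; P₁ averages over all N: 1.239437 / 6 = 0.2066.

0.2066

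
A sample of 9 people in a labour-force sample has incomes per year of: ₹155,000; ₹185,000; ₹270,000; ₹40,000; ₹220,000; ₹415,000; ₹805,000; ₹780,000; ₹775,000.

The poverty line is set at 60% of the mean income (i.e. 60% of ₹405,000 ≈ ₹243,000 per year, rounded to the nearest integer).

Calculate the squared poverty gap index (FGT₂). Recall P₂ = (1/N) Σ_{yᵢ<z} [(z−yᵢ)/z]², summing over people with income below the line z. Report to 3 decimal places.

0.099

Below z: ₹40,000, ₹155,000, ₹185,000, ₹220,000 (q = 4 of N = 9).
Shortfall ratios: (243000−40000)/243000 = 0.8354; (243000−155000)/243000 = 0.3621; (243000−185000)/243000 = 0.2387; (243000−220000)/243000 = 0.0947.
Squared: 0.6979; 0.1311; 0.0570; 0.0090.
Sum = 0.894952; P₂ = 0.894952 / 9 = 0.099.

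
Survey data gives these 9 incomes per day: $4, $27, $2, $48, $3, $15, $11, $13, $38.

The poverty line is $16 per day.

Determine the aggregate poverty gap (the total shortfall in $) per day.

$48

Below z: $2, $3, $4, $11, $13, $15 (q = 6 of N = 9).
Individual gaps: 16−2 = 14; 16−3 = 13; 16−4 = 12; 16−11 = 5; 16−13 = 3; 16−15 = 1.
Aggregate gap = $48.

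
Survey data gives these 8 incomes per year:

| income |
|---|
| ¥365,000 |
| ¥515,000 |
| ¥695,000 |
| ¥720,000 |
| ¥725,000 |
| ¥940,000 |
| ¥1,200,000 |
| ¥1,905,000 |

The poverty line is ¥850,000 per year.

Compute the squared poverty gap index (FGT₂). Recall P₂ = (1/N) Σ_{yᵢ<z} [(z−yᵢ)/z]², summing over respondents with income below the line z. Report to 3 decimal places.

Below the line: ¥365,000, ¥515,000, ¥695,000, ¥720,000, ¥725,000 (q = 5 of N = 8).
Gap ratios (z−y)/z: (850000−365000)/850000 = 0.5706; (850000−515000)/850000 = 0.3941; (850000−695000)/850000 = 0.1824; (850000−720000)/850000 = 0.1529; (850000−725000)/850000 = 0.1471.
Squared: 0.3256; 0.1553; 0.0333; 0.0234; 0.0216.
Sum = 0.559170; P₂ = 0.559170 / 8 = 0.070.

0.070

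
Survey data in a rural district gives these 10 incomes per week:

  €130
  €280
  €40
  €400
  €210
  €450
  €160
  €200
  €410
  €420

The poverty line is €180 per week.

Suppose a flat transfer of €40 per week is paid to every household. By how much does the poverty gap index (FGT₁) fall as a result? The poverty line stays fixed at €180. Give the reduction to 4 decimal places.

Before: below the line — €40, €130, €160; poverty gap index (FGT₁) = 0.116667.
After the €40 transfer: below the line — €80, €170; poverty gap index (FGT₁) = 0.061111.
Reduction = 0.116667 − 0.061111 = 0.0556.

0.0556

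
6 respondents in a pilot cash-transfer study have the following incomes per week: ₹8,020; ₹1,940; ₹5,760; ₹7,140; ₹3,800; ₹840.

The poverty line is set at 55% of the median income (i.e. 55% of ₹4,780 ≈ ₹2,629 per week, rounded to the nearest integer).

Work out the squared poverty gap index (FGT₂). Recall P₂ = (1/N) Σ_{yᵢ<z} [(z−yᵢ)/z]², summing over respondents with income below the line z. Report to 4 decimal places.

Below z: ₹840, ₹1,940 (q = 2 of N = 6).
Relative gaps: (2629−840)/2629 = 0.6805; (2629−1940)/2629 = 0.2621.
Squared: 0.4631; 0.0687.
Sum = 0.531747; P₂ = 0.531747 / 6 = 0.0886.

0.0886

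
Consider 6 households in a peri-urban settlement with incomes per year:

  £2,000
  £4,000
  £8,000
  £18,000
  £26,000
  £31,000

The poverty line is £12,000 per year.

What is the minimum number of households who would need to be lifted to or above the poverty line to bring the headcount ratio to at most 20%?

2

3 of the 6 households are poor, so H = 3/6 = 0.500.
A headcount ratio of at most 20% allows at most ⌊0.20 × 6⌋ = 1 poor households.
So at least 3 − 1 = 2 must be lifted.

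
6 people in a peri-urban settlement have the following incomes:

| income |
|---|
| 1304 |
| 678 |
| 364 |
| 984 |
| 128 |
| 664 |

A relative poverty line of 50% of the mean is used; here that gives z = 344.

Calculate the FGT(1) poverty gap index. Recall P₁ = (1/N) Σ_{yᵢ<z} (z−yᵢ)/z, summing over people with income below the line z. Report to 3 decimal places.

Below z: 128 (q = 1 of N = 6).
Relative gaps: (344−128)/344 = 0.6279.
Σ = 0.627907. Dividing by the full population N = 6 gives P₁ = 0.105.

0.105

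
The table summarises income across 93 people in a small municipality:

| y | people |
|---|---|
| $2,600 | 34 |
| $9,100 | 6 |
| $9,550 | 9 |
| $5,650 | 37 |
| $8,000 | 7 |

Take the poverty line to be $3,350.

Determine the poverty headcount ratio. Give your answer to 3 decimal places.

0.366

34 of the 93 people have income below $3,350.
H = 34/93 = 0.366.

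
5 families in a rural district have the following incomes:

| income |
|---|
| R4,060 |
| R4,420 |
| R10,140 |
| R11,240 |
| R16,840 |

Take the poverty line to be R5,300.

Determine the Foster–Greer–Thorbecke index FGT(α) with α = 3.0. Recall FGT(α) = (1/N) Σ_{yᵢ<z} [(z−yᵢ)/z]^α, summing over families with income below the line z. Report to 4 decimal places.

Incomes under z: R4,060, R4,420 (q = 2 of N = 5).
Normalized shortfalls: (5300−4060)/5300 = 0.2340; (5300−4420)/5300 = 0.1660.
Raised to α = 3.0: 0.01281; 0.00458.
Sum = 0.017384; FGT(3.0) = 0.017384 / 5 = 0.0035.

0.0035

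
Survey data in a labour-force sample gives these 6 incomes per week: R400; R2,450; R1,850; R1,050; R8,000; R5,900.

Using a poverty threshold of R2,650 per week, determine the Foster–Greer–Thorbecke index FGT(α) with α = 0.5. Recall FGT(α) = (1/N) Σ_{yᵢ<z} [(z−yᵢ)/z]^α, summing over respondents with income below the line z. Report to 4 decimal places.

0.4204

Below the line: R400, R1,050, R1,850, R2,450 (q = 4 of N = 6).
Shortfall ratios: (2650−400)/2650 = 0.8491; (2650−1050)/2650 = 0.6038; (2650−1850)/2650 = 0.3019; (2650−2450)/2650 = 0.0755.
Raised to α = 0.5: 0.92144; 0.77703; 0.54944; 0.27472.
Sum = 2.522635; FGT(0.5) = 2.522635 / 6 = 0.4204.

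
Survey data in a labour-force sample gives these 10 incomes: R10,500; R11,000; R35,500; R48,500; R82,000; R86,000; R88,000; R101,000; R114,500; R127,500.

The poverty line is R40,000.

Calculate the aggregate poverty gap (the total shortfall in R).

R63,000

Poor units: R10,500, R11,000, R35,500 (q = 3 of N = 10).
Individual gaps: 40000−10500 = 29500; 40000−11000 = 29000; 40000−35500 = 4500.
Aggregate gap = R63,000.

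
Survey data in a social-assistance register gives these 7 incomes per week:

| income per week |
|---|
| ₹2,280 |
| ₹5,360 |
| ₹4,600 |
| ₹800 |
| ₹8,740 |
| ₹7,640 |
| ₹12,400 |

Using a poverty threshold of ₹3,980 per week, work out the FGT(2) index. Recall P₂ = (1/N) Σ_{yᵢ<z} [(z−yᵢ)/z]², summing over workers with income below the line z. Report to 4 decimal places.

Poor units: ₹800, ₹2,280 (q = 2 of N = 7).
Shortfall ratios: (3980−800)/3980 = 0.7990; (3980−2280)/3980 = 0.4271.
Squared: 0.6384; 0.1824.
Sum = 0.820838; P₂ = 0.820838 / 7 = 0.1173.

0.1173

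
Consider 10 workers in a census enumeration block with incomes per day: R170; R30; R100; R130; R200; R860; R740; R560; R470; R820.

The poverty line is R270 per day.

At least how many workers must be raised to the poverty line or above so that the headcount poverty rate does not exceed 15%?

5 of the 10 workers are poor, so H = 5/10 = 0.500.
A headcount ratio of at most 15% allows at most ⌊0.15 × 10⌋ = 1 poor workers.
So at least 5 − 1 = 4 must be lifted.

4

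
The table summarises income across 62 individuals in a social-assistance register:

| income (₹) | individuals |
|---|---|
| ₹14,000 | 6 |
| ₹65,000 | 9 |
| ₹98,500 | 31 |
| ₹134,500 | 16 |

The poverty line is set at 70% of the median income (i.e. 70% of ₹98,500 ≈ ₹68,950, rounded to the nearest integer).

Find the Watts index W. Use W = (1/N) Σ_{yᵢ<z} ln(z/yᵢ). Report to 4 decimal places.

Incomes under z: 6×₹14,000, 9×₹65,000 (q = 15 of N = 62).
ln(z/y) terms: ln(68950/14000) = 1.5943 (×6); ln(68950/65000) = 0.0590 (×9).
W = 10.096895 / 62 = 0.1629.

0.1629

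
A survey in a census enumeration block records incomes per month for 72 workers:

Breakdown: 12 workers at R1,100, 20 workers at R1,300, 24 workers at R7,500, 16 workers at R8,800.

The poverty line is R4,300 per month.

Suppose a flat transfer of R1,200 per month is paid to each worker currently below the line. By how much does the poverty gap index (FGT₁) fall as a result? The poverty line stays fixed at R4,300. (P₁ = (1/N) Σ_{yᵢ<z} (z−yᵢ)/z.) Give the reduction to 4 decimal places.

0.1240

Before: below the line — 12×R1,100, 20×R1,300; poverty gap index (FGT₁) = 0.317829.
After the R1,200 transfer: below the line — 12×R2,300, 20×R2,500; poverty gap index (FGT₁) = 0.193798.
Reduction = 0.317829 − 0.193798 = 0.1240.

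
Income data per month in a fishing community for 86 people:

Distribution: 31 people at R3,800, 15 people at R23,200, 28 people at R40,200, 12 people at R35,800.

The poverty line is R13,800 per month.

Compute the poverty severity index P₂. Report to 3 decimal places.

0.189

Below the line: 31×R3,800 (q = 31 of N = 86).
Relative gaps: (13800−3800)/13800 = 0.7246 (×31).
Squared: 0.5251 (×31).
Sum = 16.278093; P₂ = 16.278093 / 86 = 0.189.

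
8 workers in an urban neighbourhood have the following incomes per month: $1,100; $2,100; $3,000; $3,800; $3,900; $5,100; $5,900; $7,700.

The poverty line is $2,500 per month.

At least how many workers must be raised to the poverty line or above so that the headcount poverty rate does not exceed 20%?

1

Currently q = 2 of N = 8 are below the line (H = 0.250).
A headcount ratio of at most 20% allows at most ⌊0.20 × 8⌋ = 1 poor workers.
So at least 2 − 1 = 1 must be lifted.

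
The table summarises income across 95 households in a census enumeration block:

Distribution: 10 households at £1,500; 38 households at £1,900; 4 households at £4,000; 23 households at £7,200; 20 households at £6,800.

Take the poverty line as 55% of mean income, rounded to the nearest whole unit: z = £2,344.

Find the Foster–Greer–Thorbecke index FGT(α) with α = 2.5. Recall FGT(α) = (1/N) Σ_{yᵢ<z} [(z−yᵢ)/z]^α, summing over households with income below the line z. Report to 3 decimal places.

Below z: 10×£1,500, 38×£1,900 (q = 48 of N = 95).
Normalized shortfalls: (2344−1500)/2344 = 0.3601 (×10); (2344−1900)/2344 = 0.1894 (×38).
Raised to α = 2.5: 0.07780 (×10); 0.01562 (×38).
Sum = 1.371368; FGT(2.5) = 1.371368 / 95 = 0.014.

0.014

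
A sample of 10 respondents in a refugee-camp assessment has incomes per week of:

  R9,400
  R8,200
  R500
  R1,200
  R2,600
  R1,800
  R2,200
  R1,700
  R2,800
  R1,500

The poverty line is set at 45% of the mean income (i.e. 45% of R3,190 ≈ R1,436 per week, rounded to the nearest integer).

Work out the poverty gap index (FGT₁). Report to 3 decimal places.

Below the line: R500, R1,200 (q = 2 of N = 10).
Gap ratios (z−y)/z: (1436−500)/1436 = 0.6518; (1436−1200)/1436 = 0.1643.
Sum of shortfalls = 0.816156; P₁ averages over all N: 0.816156 / 10 = 0.082.

0.082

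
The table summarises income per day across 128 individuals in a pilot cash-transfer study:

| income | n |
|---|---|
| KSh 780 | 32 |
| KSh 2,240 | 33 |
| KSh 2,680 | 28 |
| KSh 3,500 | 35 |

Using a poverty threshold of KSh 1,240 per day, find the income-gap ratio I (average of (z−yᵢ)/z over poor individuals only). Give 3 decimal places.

Incomes under z: 32×KSh 780 (q = 32 of N = 128).
Shortfall ratios (z−y)/z: 0.3710 (×32); sum = 11.870968.
The income-gap ratio divides by q (the poor only): 11.870968 / 32 = 0.371.

0.371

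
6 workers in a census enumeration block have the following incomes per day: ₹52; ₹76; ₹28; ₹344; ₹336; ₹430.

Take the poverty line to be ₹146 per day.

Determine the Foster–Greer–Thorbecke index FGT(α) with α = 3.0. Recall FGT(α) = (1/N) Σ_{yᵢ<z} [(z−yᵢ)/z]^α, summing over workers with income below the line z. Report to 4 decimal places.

Below the line: ₹28, ₹52, ₹76 (q = 3 of N = 6).
Normalized shortfalls: (146−28)/146 = 0.8082; (146−52)/146 = 0.6438; (146−76)/146 = 0.4795.
Raised to α = 3.0: 0.52794; 0.26689; 0.11021.
Sum = 0.905043; FGT(3.0) = 0.905043 / 6 = 0.1508.

0.1508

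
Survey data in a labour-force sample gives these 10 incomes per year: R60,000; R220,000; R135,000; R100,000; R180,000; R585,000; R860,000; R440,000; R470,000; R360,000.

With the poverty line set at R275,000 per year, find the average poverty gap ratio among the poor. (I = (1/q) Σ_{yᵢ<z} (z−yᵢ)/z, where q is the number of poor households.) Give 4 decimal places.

0.4945

Below z: R60,000, R100,000, R135,000, R180,000, R220,000 (q = 5 of N = 10).
Relative gaps: 0.7818, 0.6364, 0.5091, 0.3455, 0.2000; sum = 2.472727.
The income-gap ratio divides by q (the poor only): 2.472727 / 5 = 0.4945.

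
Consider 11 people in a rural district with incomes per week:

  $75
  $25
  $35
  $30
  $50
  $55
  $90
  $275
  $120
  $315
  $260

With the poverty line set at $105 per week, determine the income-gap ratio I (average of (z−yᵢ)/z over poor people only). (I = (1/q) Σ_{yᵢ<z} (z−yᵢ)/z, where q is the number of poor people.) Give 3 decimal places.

0.510

Incomes under z: $25, $30, $35, $50, $55, $75, $90 (q = 7 of N = 11).
Relative gaps: 0.7619, 0.7143, 0.6667, 0.5238, 0.4762, 0.2857, 0.1429; sum = 3.571429.
I averages over the q = 7 poor units only: 3.571429 / 7 = 0.510.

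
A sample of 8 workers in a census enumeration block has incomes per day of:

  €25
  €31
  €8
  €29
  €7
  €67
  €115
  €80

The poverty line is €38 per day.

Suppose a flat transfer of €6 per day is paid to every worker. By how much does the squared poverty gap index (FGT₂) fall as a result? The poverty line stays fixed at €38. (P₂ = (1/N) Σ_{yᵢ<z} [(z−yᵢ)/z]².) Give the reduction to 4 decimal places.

Before: below the line — €7, €8, €25, €29, €31; squared poverty gap index (FGT₂) = 0.186981.
After the €6 transfer: below the line — €13, €14, €31, €35, €37; squared poverty gap index (FGT₂) = 0.109072.
Reduction = 0.186981 − 0.109072 = 0.0779.

0.0779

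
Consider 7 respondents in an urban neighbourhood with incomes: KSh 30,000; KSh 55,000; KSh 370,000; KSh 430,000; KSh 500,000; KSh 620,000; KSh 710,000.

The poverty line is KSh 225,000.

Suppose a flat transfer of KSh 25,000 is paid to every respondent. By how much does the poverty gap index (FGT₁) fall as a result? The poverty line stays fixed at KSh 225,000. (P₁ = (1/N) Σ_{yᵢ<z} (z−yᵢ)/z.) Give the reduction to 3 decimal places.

Before: below the line — KSh 30,000, KSh 55,000; poverty gap index (FGT₁) = 0.23175.
After the KSh 25,000 transfer: below the line — KSh 55,000, KSh 80,000; poverty gap index (FGT₁) = 0.20000.
Reduction = 0.23175 − 0.20000 = 0.032.

0.032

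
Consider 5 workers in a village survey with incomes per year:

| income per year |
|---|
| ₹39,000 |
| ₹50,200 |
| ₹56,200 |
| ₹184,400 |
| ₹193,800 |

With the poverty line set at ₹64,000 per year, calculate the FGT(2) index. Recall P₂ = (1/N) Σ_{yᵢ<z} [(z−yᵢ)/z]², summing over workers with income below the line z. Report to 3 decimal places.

Incomes under z: ₹39,000, ₹50,200, ₹56,200 (q = 3 of N = 5).
Normalized shortfalls: (64000−39000)/64000 = 0.3906; (64000−50200)/64000 = 0.2156; (64000−56200)/64000 = 0.1219.
Squared: 0.1526; 0.0465; 0.0149.
Sum = 0.213936; P₂ = 0.213936 / 5 = 0.043.

0.043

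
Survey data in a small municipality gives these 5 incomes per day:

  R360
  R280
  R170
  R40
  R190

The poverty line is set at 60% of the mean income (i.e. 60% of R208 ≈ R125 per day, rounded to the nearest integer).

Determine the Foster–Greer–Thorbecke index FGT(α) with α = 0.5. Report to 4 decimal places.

Poor units: R40 (q = 1 of N = 5).
Relative gaps: (125−40)/125 = 0.6800.
Raised to α = 0.5: 0.82462.
Sum = 0.824621; FGT(0.5) = 0.824621 / 5 = 0.1649.

0.1649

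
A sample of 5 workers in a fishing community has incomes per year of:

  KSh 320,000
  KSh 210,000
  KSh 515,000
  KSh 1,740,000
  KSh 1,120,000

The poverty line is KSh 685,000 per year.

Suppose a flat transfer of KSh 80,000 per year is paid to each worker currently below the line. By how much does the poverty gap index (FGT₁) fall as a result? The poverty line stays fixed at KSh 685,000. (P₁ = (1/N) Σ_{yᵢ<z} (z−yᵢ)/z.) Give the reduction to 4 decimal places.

0.0701

Before: below the line — KSh 210,000, KSh 320,000, KSh 515,000; poverty gap index (FGT₁) = 0.294891.
After the KSh 80,000 transfer: below the line — KSh 290,000, KSh 400,000, KSh 595,000; poverty gap index (FGT₁) = 0.224818.
Reduction = 0.294891 − 0.224818 = 0.0701.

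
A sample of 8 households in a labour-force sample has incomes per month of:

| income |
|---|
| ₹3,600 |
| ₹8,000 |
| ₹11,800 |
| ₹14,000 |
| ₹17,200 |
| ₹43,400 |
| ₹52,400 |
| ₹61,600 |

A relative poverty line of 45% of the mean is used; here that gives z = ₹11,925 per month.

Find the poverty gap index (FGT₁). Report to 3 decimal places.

Below the line: ₹3,600, ₹8,000, ₹11,800 (q = 3 of N = 8).
Normalized shortfalls: (11925−3600)/11925 = 0.6981; (11925−8000)/11925 = 0.3291; (11925−11800)/11925 = 0.0105.
Σ = 1.037736. Dividing by the full population N = 8 gives P₁ = 0.130.

0.130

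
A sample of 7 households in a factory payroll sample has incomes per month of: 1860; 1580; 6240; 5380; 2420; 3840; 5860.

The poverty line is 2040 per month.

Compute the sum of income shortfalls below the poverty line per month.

Poor units: 1580, 1860 (q = 2 of N = 7).
Individual gaps: 2040−1580 = 460; 2040−1860 = 180.
Aggregate gap = 640.

640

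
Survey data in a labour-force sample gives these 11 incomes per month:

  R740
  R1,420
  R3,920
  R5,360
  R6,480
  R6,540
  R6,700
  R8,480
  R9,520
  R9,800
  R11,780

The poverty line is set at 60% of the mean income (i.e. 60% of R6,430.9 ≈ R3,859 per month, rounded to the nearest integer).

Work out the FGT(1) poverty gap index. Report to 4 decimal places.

Incomes under z: R740, R1,420 (q = 2 of N = 11).
Normalized shortfalls: (3859−740)/3859 = 0.8082; (3859−1420)/3859 = 0.6320.
Sum of shortfalls = 1.440269; P₁ averages over all N: 1.440269 / 11 = 0.1309.

0.1309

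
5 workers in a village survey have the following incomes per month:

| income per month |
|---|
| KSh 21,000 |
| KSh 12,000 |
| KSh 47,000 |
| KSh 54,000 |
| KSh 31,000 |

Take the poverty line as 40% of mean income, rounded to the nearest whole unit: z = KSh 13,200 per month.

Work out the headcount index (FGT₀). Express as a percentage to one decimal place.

20.0%

1 of the 5 workers have income below KSh 13,200.
H = 1/5 = 20.0%.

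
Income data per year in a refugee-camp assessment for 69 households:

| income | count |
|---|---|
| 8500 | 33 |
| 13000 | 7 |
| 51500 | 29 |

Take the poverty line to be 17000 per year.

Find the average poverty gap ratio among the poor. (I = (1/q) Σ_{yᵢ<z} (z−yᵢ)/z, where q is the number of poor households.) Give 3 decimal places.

Incomes under z: 33×8500, 7×13000 (q = 40 of N = 69).
Relative gaps: 0.5000 (×33), 0.2353 (×7); sum = 18.147059.
I averages over the q = 40 poor units only: 18.147059 / 40 = 0.454.

0.454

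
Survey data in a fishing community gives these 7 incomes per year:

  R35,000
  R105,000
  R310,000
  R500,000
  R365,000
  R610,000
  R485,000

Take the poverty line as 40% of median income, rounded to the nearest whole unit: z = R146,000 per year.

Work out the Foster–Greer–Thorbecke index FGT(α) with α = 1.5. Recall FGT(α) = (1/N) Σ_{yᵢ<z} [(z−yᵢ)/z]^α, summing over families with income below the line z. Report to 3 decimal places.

0.116

Incomes under z: R35,000, R105,000 (q = 2 of N = 7).
Gap ratios (z−y)/z: (146000−35000)/146000 = 0.7603; (146000−105000)/146000 = 0.2808.
Raised to α = 1.5: 0.66291; 0.14881.
Sum = 0.811726; FGT(1.5) = 0.811726 / 7 = 0.116.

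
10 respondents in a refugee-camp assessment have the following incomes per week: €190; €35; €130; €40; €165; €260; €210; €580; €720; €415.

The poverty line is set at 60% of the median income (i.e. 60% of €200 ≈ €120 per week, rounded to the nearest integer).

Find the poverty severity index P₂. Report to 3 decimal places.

0.095

Incomes under z: €35, €40 (q = 2 of N = 10).
Normalized shortfalls: (120−35)/120 = 0.7083; (120−40)/120 = 0.6667.
Squared: 0.5017; 0.4444.
Sum = 0.946181; P₂ = 0.946181 / 10 = 0.095.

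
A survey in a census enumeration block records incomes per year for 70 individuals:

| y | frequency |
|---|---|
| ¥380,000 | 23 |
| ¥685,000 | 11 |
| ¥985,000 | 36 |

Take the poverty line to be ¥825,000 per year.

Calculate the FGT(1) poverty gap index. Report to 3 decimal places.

0.204

Incomes under z: 23×¥380,000, 11×¥685,000 (q = 34 of N = 70).
Shortfall ratios: (825000−380000)/825000 = 0.5394 (×23); (825000−685000)/825000 = 0.1697 (×11).
Σ = 14.272727. Dividing by the full population N = 70 gives P₁ = 0.204.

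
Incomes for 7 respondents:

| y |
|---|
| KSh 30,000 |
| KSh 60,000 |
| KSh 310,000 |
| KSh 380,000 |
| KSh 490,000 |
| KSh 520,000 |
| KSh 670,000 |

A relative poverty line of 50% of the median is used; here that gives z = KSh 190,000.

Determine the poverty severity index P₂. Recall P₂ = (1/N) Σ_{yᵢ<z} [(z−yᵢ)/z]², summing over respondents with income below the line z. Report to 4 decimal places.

0.1682

Poor units: KSh 30,000, KSh 60,000 (q = 2 of N = 7).
Normalized shortfalls: (190000−30000)/190000 = 0.8421; (190000−60000)/190000 = 0.6842.
Squared: 0.7091; 0.4681.
Sum = 1.177285; P₂ = 1.177285 / 7 = 0.1682.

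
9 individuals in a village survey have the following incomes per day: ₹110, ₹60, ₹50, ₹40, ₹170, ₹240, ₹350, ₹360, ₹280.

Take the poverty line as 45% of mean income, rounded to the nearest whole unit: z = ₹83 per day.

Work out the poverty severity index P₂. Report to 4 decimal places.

Below the line: ₹40, ₹50, ₹60 (q = 3 of N = 9).
Normalized shortfalls: (83−40)/83 = 0.5181; (83−50)/83 = 0.3976; (83−60)/83 = 0.2771.
Squared: 0.2684; 0.1581; 0.0768.
Sum = 0.503266; P₂ = 0.503266 / 9 = 0.0559.

0.0559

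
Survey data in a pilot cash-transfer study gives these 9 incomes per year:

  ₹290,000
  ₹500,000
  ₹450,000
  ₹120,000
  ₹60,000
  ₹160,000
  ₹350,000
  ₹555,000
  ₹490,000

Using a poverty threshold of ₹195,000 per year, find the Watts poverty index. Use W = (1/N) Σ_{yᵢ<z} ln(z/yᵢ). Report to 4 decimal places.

0.2069

Below the line: ₹60,000, ₹120,000, ₹160,000 (q = 3 of N = 9).
ln(z/y) terms: ln(195000/60000) = 1.1787; ln(195000/120000) = 0.4855; ln(195000/160000) = 0.1978.
W = 1.861989 / 9 = 0.2069.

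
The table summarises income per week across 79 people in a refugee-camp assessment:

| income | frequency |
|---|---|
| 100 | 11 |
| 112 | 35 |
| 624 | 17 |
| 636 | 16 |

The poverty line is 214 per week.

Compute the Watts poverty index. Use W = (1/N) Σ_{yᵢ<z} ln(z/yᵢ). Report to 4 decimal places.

0.3928

Below z: 11×100, 35×112 (q = 46 of N = 79).
Log shortfalls: ln(214/100) = 0.7608 (×11); ln(214/112) = 0.6475 (×35).
W = 31.030564 / 79 = 0.3928.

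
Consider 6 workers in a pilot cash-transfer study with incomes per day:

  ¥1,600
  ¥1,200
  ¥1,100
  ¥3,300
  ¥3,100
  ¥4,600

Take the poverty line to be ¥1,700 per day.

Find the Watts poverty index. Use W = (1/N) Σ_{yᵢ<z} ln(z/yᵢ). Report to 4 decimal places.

0.1407

Below z: ¥1,100, ¥1,200, ¥1,600 (q = 3 of N = 6).
ln(z/y) terms: ln(1700/1100) = 0.4353; ln(1700/1200) = 0.3483; ln(1700/1600) = 0.0606.
W = 0.844249 / 6 = 0.1407.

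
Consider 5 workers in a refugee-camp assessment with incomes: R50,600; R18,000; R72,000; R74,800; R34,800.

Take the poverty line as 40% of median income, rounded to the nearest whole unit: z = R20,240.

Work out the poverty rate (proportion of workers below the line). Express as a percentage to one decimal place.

1 of the 5 workers have income below R20,240.
H = 1/5 = 20.0%.

20.0%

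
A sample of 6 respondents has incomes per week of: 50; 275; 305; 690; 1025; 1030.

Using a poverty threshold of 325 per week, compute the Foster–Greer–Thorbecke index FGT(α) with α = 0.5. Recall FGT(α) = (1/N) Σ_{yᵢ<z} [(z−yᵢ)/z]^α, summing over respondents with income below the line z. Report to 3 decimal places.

0.260

Below the line: 50, 275, 305 (q = 3 of N = 6).
Shortfall ratios: (325−50)/325 = 0.8462; (325−275)/325 = 0.1538; (325−305)/325 = 0.0615.
Raised to α = 0.5: 0.91987; 0.39223; 0.24807.
Sum = 1.560168; FGT(0.5) = 1.560168 / 6 = 0.260.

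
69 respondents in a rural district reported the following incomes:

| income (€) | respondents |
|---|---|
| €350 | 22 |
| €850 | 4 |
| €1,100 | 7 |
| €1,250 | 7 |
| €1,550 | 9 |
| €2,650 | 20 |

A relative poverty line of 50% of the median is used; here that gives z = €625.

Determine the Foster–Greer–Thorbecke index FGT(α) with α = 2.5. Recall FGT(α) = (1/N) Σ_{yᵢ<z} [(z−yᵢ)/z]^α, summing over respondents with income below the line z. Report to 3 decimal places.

0.041

Below z: 22×€350 (q = 22 of N = 69).
Normalized shortfalls: (625−350)/625 = 0.4400 (×22).
Raised to α = 2.5: 0.12842 (×22).
Sum = 2.825234; FGT(2.5) = 2.825234 / 69 = 0.041.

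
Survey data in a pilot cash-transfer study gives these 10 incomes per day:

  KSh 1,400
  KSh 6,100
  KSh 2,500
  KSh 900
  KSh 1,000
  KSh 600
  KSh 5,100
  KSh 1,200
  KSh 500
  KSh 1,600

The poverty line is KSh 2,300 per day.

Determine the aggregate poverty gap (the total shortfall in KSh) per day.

KSh 8,900

Incomes under z: KSh 500, KSh 600, KSh 900, KSh 1,000, KSh 1,200, KSh 1,400, KSh 1,600 (q = 7 of N = 10).
Individual gaps: 2300−500 = 1800; 2300−600 = 1700; 2300−900 = 1400; 2300−1000 = 1300; 2300−1200 = 1100; 2300−1400 = 900; 2300−1600 = 700.
Aggregate gap = KSh 8,900.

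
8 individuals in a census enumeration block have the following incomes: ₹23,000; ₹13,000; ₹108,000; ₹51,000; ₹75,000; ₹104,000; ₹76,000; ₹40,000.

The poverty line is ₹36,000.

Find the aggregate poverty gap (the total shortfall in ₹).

Below the line: ₹13,000, ₹23,000 (q = 2 of N = 8).
Individual gaps: 36000−13000 = 23000; 36000−23000 = 13000.
Aggregate gap = ₹36,000.

₹36,000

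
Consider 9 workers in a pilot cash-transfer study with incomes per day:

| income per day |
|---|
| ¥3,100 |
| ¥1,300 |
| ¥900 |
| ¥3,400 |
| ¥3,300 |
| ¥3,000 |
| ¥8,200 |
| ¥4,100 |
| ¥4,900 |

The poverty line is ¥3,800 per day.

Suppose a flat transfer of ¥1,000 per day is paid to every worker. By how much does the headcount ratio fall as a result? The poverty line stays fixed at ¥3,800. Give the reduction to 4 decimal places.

0.4444

Before: below the line — ¥900, ¥1,300, ¥3,000, ¥3,100, ¥3,300, ¥3,400; headcount ratio = 0.666667.
After the ¥1,000 transfer: below the line — ¥1,900, ¥2,300; headcount ratio = 0.222222.
Reduction = 0.666667 − 0.222222 = 0.4444.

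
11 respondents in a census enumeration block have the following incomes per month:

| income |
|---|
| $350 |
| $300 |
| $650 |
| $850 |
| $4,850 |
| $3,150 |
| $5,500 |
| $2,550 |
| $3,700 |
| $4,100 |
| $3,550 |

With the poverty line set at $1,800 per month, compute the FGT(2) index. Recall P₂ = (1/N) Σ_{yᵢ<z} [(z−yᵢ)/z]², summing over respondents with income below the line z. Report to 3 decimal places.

0.185

Below the line: $300, $350, $650, $850 (q = 4 of N = 11).
Relative gaps: (1800−300)/1800 = 0.8333; (1800−350)/1800 = 0.8056; (1800−650)/1800 = 0.6389; (1800−850)/1800 = 0.5278.
Squared: 0.6944; 0.6489; 0.4082; 0.2785.
Sum = 2.030093; P₂ = 2.030093 / 11 = 0.185.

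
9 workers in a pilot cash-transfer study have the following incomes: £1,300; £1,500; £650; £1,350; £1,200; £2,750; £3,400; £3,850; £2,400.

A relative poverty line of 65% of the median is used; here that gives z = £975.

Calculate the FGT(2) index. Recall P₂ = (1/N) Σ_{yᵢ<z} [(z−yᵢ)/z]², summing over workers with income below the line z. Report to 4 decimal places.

0.0123

Below the line: £650 (q = 1 of N = 9).
Relative gaps: (975−650)/975 = 0.3333.
Squared: 0.1111.
Sum = 0.111111; P₂ = 0.111111 / 9 = 0.0123.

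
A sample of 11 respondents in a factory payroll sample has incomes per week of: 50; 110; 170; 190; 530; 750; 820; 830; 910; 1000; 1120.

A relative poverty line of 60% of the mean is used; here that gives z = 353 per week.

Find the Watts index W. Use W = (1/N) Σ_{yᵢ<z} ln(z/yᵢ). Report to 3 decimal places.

Poor units: 50, 110, 170, 190 (q = 4 of N = 11).
Log shortfalls: ln(353/50) = 1.9544; ln(353/110) = 1.1660; ln(353/170) = 0.7307; ln(353/190) = 0.6194.
W = 4.470546 / 11 = 0.406.

0.406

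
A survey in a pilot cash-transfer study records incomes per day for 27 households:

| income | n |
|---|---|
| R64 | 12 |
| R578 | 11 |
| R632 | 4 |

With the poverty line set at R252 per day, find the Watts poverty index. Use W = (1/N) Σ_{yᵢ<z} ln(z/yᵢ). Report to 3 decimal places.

Below the line: 12×R64 (q = 12 of N = 27).
ln(z/y) terms: ln(252/64) = 1.3705 (×12).
W = 16.446552 / 27 = 0.609.

0.609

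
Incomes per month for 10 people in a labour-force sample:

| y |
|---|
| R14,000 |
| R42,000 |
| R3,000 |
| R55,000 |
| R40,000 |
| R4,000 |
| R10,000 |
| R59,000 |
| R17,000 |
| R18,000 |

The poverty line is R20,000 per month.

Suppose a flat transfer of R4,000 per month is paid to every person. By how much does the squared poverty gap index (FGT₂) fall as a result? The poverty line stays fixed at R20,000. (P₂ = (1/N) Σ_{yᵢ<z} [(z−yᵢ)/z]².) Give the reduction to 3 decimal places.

0.085

Before: below the line — R3,000, R4,000, R10,000, R14,000, R17,000, R18,000; squared poverty gap index (FGT₂) = 0.17350.
After the R4,000 transfer: below the line — R7,000, R8,000, R14,000, R18,000; squared poverty gap index (FGT₂) = 0.08825.
Reduction = 0.17350 − 0.08825 = 0.085.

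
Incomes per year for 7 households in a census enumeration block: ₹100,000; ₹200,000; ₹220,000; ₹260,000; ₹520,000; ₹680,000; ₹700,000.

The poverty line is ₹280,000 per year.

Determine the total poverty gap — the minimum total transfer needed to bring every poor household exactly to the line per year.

₹340,000

Incomes under z: ₹100,000, ₹200,000, ₹220,000, ₹260,000 (q = 4 of N = 7).
Individual gaps: 280000−100000 = 180000; 280000−200000 = 80000; 280000−220000 = 60000; 280000−260000 = 20000.
Aggregate gap = ₹340,000.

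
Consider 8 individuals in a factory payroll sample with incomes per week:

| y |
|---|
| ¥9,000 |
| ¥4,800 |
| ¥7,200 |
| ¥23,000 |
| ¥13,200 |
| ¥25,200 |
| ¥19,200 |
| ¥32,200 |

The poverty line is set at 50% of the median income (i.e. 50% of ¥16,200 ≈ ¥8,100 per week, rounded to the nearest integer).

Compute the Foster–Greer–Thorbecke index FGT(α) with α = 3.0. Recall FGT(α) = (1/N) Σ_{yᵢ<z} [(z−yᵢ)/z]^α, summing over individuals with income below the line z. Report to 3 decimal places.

Poor units: ¥4,800, ¥7,200 (q = 2 of N = 8).
Relative gaps: (8100−4800)/8100 = 0.4074; (8100−7200)/8100 = 0.1111.
Raised to α = 3.0: 0.06762; 0.00137.
Sum = 0.068994; FGT(3.0) = 0.068994 / 8 = 0.009.

0.009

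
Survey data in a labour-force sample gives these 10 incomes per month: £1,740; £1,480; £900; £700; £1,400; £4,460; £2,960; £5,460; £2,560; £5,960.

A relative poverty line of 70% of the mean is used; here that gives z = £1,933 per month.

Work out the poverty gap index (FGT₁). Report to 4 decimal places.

Below the line: £700, £900, £1,400, £1,480, £1,740 (q = 5 of N = 10).
Relative gaps: (1933−700)/1933 = 0.6379; (1933−900)/1933 = 0.5344; (1933−1400)/1933 = 0.2757; (1933−1480)/1933 = 0.2344; (1933−1740)/1933 = 0.0998.
Sum of shortfalls = 1.782204; P₁ averages over all N: 1.782204 / 10 = 0.1782.

0.1782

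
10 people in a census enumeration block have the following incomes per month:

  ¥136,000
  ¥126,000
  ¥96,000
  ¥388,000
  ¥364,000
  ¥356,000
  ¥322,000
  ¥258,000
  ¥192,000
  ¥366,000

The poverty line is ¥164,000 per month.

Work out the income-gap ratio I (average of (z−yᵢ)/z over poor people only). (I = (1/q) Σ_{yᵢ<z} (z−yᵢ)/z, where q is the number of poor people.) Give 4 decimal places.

0.2724

Below the line: ¥96,000, ¥126,000, ¥136,000 (q = 3 of N = 10).
Relative gaps: 0.4146, 0.2317, 0.1707; sum = 0.817073.
I averages over the q = 3 poor units only: 0.817073 / 3 = 0.2724.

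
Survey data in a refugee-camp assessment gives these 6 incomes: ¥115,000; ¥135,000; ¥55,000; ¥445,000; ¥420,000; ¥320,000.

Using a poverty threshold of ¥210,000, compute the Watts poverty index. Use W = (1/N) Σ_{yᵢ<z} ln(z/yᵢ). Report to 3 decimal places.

0.397

Poor units: ¥55,000, ¥115,000, ¥135,000 (q = 3 of N = 6).
ln(z/y) terms: ln(210000/55000) = 1.3398; ln(210000/115000) = 0.6022; ln(210000/135000) = 0.4418.
W = 2.383783 / 6 = 0.397.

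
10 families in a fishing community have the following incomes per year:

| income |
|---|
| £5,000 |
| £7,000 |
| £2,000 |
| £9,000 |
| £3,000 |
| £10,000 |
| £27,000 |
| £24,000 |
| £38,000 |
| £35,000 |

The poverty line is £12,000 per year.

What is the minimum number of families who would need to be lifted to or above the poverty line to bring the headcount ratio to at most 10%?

6 of the 10 families are poor, so H = 6/10 = 0.600.
A headcount ratio of at most 10% allows at most ⌊0.10 × 10⌋ = 1 poor families.
So at least 6 − 1 = 5 must be lifted.

5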